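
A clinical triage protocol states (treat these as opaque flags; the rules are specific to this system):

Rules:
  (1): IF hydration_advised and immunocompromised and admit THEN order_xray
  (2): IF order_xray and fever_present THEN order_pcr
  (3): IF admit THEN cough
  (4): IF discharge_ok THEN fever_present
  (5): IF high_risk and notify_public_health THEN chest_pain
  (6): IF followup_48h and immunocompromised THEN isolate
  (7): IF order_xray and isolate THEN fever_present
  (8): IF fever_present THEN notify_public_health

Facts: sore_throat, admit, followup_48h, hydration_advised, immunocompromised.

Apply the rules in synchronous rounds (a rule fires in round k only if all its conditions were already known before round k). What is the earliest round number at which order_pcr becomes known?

3

Round 1 — (1), (3), (6), derive order_xray, cough, isolate.
Round 2 — (7), derive fever_present.
Round 3 — (2), (8), derive order_pcr, notify_public_health.
order_pcr first appears in round 3.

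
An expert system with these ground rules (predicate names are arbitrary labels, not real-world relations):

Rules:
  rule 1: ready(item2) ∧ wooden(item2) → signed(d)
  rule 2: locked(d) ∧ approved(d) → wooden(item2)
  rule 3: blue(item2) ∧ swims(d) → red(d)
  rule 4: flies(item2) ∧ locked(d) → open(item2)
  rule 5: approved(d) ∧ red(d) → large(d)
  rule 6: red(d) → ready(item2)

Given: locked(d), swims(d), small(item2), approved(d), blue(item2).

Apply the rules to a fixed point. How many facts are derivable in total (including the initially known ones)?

[1] rule 2 [locked(d) ∧ approved(d) → wooden(item2)]; rule 3 [blue(item2) ∧ swims(d) → red(d)]. ⇒ new: wooden(item2), red(d).
[2] rule 5 [approved(d) ∧ red(d) → large(d)]; rule 6 [red(d) → ready(item2)]. ⇒ new: large(d), ready(item2).
[3] rule 1 [ready(item2) ∧ wooden(item2) → signed(d)]. ⇒ new: signed(d).
Closure: {approved(d), blue(item2), large(d), locked(d), ready(item2), red(d), signed(d), small(item2), swims(d), wooden(item2)} — 10 facts.

10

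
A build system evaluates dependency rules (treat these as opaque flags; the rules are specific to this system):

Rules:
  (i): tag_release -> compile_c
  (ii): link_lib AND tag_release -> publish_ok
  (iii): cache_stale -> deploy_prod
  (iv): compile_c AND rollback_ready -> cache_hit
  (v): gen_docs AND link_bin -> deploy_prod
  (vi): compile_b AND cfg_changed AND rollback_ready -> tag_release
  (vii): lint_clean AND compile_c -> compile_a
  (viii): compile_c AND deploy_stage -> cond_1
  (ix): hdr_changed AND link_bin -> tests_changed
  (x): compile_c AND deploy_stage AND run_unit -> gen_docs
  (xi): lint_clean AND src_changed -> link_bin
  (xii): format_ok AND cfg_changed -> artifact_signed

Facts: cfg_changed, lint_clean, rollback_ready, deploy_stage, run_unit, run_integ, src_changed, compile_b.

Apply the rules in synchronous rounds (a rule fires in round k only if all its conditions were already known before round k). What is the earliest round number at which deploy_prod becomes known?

Round 1 — (vi), (xi), derive tag_release, link_bin.
Round 2 — (i), derive compile_c.
Round 3 — (iv), (vii), (viii), (x), derive cache_hit, compile_a, cond_1, gen_docs.
Round 4 — (v), derive deploy_prod.
deploy_prod first appears in round 4.

4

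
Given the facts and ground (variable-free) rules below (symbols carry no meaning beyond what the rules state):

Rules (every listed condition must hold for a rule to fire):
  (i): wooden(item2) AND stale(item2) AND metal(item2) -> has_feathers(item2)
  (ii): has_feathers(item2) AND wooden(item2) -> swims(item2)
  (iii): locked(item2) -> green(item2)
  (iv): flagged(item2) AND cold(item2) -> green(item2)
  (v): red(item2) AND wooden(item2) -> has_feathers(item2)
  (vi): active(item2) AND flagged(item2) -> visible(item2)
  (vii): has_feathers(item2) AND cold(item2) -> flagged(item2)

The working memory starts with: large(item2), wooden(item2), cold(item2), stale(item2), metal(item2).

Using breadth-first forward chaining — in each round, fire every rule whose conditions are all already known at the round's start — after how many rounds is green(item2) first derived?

Round 1 fires (i), giving has_feathers(item2).
Round 2 fires (ii), (vii), giving swims(item2), flagged(item2).
Round 3 fires (iv), giving green(item2).
green(item2) first appears in round 3.

3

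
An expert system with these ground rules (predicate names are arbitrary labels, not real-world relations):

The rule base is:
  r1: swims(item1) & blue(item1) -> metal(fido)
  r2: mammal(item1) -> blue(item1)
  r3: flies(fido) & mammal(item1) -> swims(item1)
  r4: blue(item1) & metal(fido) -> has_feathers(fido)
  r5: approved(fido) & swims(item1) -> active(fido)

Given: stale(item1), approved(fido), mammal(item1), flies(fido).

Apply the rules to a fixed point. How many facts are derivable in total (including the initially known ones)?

Round 1 — r2, r3, derive blue(item1), swims(item1).
Round 2 — r1, r5, derive metal(fido), active(fido).
Round 3 — r4, derive has_feathers(fido).
Closure: {active(fido), approved(fido), blue(item1), flies(fido), has_feathers(fido), mammal(item1), metal(fido), stale(item1), swims(item1)} — 9 facts.

9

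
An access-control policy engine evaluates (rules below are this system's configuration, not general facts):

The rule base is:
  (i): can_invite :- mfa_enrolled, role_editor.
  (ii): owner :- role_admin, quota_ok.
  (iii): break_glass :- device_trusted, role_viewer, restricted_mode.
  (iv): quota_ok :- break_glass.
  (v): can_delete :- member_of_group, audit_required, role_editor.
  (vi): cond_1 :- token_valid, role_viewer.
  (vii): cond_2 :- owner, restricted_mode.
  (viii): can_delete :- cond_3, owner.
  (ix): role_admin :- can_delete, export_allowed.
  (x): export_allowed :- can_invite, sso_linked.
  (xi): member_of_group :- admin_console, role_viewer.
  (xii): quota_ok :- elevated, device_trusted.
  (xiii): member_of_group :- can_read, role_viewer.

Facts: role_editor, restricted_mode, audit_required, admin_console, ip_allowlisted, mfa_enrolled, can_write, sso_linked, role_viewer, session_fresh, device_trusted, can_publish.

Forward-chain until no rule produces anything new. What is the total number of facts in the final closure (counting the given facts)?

21

Round 1: (i) [can_invite :- mfa_enrolled, role_editor.]; (iii) [break_glass :- device_trusted, role_viewer, restricted_mode.]; (xi) [member_of_group :- admin_console, role_viewer.]. New: can_invite, break_glass, member_of_group.
Round 2: (iv) [quota_ok :- break_glass.]; (v) [can_delete :- member_of_group, audit_required, role_editor.]; (x) [export_allowed :- can_invite, sso_linked.]. New: quota_ok, can_delete, export_allowed.
Round 3: (ix) [role_admin :- can_delete, export_allowed.]. New: role_admin.
Round 4: (ii) [owner :- role_admin, quota_ok.]. New: owner.
Round 5: (vii) [cond_2 :- owner, restricted_mode.]. New: cond_2.
Closure: {admin_console, audit_required, break_glass, can_delete, can_invite, can_publish, can_write, cond_2, device_trusted, export_allowed, ip_allowlisted, member_of_group, mfa_enrolled, owner, quota_ok, restricted_mode, role_admin, role_editor, role_viewer, session_fresh, sso_linked} — 21 facts.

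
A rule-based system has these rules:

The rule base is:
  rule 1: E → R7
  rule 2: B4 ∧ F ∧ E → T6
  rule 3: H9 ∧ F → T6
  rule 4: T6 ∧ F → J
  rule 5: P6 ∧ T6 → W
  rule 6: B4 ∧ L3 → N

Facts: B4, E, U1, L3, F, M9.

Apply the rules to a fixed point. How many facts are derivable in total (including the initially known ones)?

10

[1] rule 1 [E → R7]; rule 2 [B4 ∧ F ∧ E → T6]; rule 6 [B4 ∧ L3 → N]. ⇒ new: R7, T6, N.
[2] rule 4 [T6 ∧ F → J]. ⇒ new: J.
Closure: {B4, E, F, J, L3, M9, N, R7, T6, U1} — 10 facts.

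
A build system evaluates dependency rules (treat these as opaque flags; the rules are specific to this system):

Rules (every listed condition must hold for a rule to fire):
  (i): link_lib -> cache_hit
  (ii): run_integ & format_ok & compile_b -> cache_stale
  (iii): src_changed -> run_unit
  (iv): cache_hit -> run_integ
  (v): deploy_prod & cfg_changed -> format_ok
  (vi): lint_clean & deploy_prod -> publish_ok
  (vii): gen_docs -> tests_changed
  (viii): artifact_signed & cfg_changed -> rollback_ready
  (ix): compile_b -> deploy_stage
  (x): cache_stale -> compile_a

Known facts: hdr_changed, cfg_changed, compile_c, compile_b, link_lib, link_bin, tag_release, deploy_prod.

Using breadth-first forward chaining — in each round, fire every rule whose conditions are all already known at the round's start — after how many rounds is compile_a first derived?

Round 1: (i) [link_lib -> cache_hit]; (v) [deploy_prod & cfg_changed -> format_ok]; (ix) [compile_b -> deploy_stage]. Adds cache_hit, format_ok, deploy_stage.
Round 2: (iv) [cache_hit -> run_integ]. Adds run_integ.
Round 3: (ii) [run_integ & format_ok & compile_b -> cache_stale]. Adds cache_stale.
Round 4: (x) [cache_stale -> compile_a]. Adds compile_a.
compile_a first appears in round 4.

4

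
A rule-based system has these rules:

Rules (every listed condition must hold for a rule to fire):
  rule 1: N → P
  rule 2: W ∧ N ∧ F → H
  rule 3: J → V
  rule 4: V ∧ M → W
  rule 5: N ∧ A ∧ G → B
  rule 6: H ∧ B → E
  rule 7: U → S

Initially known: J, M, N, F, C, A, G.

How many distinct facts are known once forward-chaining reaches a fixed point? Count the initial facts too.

13

[1] rule 1 [N → P]; rule 3 [J → V]; rule 5 [N ∧ A ∧ G → B]. ⇒ new: P, V, B.
[2] rule 4 [V ∧ M → W]. ⇒ new: W.
[3] rule 2 [W ∧ N ∧ F → H]. ⇒ new: H.
[4] rule 6 [H ∧ B → E]. ⇒ new: E.
Closure: {A, B, C, E, F, G, H, J, M, N, P, V, W} — 13 facts.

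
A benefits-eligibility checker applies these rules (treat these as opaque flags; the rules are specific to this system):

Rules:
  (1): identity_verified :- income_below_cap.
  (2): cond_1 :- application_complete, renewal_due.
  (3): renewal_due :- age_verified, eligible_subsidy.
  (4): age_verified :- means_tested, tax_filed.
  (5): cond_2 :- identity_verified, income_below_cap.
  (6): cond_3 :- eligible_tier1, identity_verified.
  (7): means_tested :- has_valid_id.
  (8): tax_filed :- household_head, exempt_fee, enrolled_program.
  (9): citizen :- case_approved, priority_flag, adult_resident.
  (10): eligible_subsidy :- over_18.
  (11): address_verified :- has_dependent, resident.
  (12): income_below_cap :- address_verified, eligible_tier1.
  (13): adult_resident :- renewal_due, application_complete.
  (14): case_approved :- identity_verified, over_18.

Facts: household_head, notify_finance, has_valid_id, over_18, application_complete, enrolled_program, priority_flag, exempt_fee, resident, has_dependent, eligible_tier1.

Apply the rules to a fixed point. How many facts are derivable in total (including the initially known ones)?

25

Round 1 — (7), (8), (10), (11), derive means_tested, tax_filed, eligible_subsidy, address_verified.
Round 2 — (4), (12), derive age_verified, income_below_cap.
Round 3 — (1), (3), derive identity_verified, renewal_due.
Round 4 — (2), (5), (6), (13), (14), derive cond_1, cond_2, cond_3, adult_resident, case_approved.
Round 5 — (9), derive citizen.
Closure: {address_verified, adult_resident, age_verified, application_complete, case_approved, citizen, cond_1, cond_2, cond_3, eligible_subsidy, eligible_tier1, enrolled_program, exempt_fee, has_dependent, has_valid_id, household_head, identity_verified, income_below_cap, means_tested, notify_finance, over_18, priority_flag, renewal_due, resident, tax_filed} — 25 facts.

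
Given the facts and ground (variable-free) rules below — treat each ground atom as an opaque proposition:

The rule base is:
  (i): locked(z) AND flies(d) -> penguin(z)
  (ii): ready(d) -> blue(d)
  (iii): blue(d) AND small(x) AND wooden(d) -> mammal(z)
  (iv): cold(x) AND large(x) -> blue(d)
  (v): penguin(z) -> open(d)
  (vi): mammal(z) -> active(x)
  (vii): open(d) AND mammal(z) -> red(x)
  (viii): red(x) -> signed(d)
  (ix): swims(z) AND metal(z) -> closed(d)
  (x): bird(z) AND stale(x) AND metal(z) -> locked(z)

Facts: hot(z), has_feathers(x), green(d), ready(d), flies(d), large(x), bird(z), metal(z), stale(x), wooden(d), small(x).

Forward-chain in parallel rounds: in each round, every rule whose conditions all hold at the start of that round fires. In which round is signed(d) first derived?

Round 1: (ii) [ready(d) -> blue(d)]; (x) [bird(z) AND stale(x) AND metal(z) -> locked(z)]. Adds blue(d), locked(z).
Round 2: (i) [locked(z) AND flies(d) -> penguin(z)]; (iii) [blue(d) AND small(x) AND wooden(d) -> mammal(z)]. Adds penguin(z), mammal(z).
Round 3: (v) [penguin(z) -> open(d)]; (vi) [mammal(z) -> active(x)]. Adds open(d), active(x).
Round 4: (vii) [open(d) AND mammal(z) -> red(x)]. Adds red(x).
Round 5: (viii) [red(x) -> signed(d)]. Adds signed(d).
signed(d) first appears in round 5.

5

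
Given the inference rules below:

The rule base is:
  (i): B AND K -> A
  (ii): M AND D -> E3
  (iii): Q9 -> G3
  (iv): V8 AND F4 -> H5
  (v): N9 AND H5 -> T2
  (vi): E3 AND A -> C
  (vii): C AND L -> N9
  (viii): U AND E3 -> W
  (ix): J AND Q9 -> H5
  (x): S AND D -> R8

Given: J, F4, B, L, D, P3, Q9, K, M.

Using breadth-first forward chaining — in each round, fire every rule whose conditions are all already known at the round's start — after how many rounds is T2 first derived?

4

Round 1 — (i), (ii), (iii), (ix), derive A, E3, G3, H5.
Round 2 — (vi), derive C.
Round 3 — (vii), derive N9.
Round 4 — (v), derive T2.
T2 first appears in round 4.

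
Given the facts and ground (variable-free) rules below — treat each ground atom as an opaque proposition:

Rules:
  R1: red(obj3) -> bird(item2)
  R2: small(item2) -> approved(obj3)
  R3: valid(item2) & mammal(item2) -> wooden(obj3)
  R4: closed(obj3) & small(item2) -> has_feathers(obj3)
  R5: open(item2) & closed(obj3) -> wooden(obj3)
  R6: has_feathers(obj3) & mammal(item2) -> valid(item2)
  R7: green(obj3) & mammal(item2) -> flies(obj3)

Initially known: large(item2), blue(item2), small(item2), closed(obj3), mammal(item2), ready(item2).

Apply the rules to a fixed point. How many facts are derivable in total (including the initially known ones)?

Round 1 — R2, R4, derive approved(obj3), has_feathers(obj3).
Round 2 — R6, derive valid(item2).
Round 3 — R3, derive wooden(obj3).
Closure: {approved(obj3), blue(item2), closed(obj3), has_feathers(obj3), large(item2), mammal(item2), ready(item2), small(item2), valid(item2), wooden(obj3)} — 10 facts.

10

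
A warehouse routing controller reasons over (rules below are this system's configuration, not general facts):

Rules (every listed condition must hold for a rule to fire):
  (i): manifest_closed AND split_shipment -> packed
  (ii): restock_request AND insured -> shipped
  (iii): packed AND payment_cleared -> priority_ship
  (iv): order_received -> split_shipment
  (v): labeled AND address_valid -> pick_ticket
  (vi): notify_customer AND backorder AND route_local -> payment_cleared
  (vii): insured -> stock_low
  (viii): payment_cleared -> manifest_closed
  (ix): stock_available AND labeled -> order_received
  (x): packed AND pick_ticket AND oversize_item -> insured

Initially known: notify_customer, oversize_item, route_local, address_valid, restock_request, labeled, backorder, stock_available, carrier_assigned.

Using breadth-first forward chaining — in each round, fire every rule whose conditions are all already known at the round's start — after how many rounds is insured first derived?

4

[1] (v) [labeled AND address_valid -> pick_ticket]; (vi) [notify_customer AND backorder AND route_local -> payment_cleared]; (ix) [stock_available AND labeled -> order_received]. ⇒ new: pick_ticket, payment_cleared, order_received.
[2] (iv) [order_received -> split_shipment]; (viii) [payment_cleared -> manifest_closed]. ⇒ new: split_shipment, manifest_closed.
[3] (i) [manifest_closed AND split_shipment -> packed]. ⇒ new: packed.
[4] (iii) [packed AND payment_cleared -> priority_ship]; (x) [packed AND pick_ticket AND oversize_item -> insured]. ⇒ new: priority_ship, insured.
insured first appears in round 4.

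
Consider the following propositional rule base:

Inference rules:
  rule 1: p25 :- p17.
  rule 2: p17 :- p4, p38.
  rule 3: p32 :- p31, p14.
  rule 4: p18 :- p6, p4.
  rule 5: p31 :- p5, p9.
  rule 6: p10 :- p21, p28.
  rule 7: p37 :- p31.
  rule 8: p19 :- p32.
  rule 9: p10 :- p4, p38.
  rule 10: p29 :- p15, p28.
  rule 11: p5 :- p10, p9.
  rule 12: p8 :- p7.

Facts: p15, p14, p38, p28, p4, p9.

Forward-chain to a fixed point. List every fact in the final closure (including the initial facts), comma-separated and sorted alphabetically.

Round 1: rule 2 [p17 :- p4, p38.]; rule 9 [p10 :- p4, p38.]; rule 10 [p29 :- p15, p28.]. New: p17, p10, p29.
Round 2: rule 1 [p25 :- p17.]; rule 11 [p5 :- p10, p9.]. New: p25, p5.
Round 3: rule 5 [p31 :- p5, p9.]. New: p31.
Round 4: rule 3 [p32 :- p31, p14.]; rule 7 [p37 :- p31.]. New: p32, p37.
Round 5: rule 8 [p19 :- p32.]. New: p19.

p10, p14, p15, p17, p19, p25, p28, p29, p31, p32, p37, p38, p4, p5, p9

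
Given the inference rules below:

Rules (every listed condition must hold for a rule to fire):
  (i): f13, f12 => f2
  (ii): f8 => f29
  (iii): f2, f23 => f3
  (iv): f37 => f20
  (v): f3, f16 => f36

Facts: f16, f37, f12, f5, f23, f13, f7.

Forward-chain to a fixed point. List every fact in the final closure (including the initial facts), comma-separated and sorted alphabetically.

f12, f13, f16, f2, f20, f23, f3, f36, f37, f5, f7

Round 1 — (i), (iv), derive f2, f20.
Round 2 — (iii), derive f3.
Round 3 — (v), derive f36.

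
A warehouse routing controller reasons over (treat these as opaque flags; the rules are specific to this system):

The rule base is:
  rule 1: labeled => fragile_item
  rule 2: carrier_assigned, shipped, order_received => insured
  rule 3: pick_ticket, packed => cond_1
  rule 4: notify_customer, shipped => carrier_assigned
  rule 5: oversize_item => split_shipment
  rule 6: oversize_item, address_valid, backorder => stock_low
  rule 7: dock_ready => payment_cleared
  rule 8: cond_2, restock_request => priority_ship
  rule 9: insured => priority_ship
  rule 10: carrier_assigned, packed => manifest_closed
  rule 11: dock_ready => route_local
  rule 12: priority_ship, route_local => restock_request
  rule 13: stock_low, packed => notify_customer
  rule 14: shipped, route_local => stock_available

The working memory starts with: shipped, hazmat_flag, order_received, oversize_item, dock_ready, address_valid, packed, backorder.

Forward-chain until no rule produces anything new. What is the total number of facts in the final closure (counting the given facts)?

19

[1] rule 5 [oversize_item => split_shipment]; rule 6 [oversize_item, address_valid, backorder => stock_low]; rule 7 [dock_ready => payment_cleared]; rule 11 [dock_ready => route_local]. ⇒ new: split_shipment, stock_low, payment_cleared, route_local.
[2] rule 13 [stock_low, packed => notify_customer]; rule 14 [shipped, route_local => stock_available]. ⇒ new: notify_customer, stock_available.
[3] rule 4 [notify_customer, shipped => carrier_assigned]. ⇒ new: carrier_assigned.
[4] rule 2 [carrier_assigned, shipped, order_received => insured]; rule 10 [carrier_assigned, packed => manifest_closed]. ⇒ new: insured, manifest_closed.
[5] rule 9 [insured => priority_ship]. ⇒ new: priority_ship.
[6] rule 12 [priority_ship, route_local => restock_request]. ⇒ new: restock_request.
Closure: {address_valid, backorder, carrier_assigned, dock_ready, hazmat_flag, insured, manifest_closed, notify_customer, order_received, oversize_item, packed, payment_cleared, priority_ship, restock_request, route_local, shipped, split_shipment, stock_available, stock_low} — 19 facts.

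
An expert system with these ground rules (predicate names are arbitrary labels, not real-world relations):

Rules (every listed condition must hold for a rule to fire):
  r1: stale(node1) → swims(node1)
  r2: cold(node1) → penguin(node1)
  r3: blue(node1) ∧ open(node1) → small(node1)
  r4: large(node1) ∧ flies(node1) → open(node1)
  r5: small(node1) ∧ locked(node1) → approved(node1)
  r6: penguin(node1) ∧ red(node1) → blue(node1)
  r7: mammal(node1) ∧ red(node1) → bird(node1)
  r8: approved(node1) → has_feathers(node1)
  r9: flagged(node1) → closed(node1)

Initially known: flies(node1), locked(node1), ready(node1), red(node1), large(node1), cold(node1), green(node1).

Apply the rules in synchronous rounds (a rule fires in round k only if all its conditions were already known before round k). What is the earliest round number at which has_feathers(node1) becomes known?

Round 1: r2 [cold(node1) → penguin(node1)]; r4 [large(node1) ∧ flies(node1) → open(node1)]. New: penguin(node1), open(node1).
Round 2: r6 [penguin(node1) ∧ red(node1) → blue(node1)]. New: blue(node1).
Round 3: r3 [blue(node1) ∧ open(node1) → small(node1)]. New: small(node1).
Round 4: r5 [small(node1) ∧ locked(node1) → approved(node1)]. New: approved(node1).
Round 5: r8 [approved(node1) → has_feathers(node1)]. New: has_feathers(node1).
has_feathers(node1) first appears in round 5.

5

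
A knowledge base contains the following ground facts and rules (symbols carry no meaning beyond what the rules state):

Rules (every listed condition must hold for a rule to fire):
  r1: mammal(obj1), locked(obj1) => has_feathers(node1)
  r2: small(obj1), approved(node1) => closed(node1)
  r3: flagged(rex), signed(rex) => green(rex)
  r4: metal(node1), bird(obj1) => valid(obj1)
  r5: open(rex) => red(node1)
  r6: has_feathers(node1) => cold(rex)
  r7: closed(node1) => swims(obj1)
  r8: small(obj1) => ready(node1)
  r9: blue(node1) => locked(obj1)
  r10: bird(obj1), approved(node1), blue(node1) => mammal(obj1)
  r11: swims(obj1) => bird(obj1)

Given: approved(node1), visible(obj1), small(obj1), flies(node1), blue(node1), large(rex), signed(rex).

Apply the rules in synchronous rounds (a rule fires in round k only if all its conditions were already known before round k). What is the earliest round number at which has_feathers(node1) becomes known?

5

Round 1: r2 [small(obj1), approved(node1) => closed(node1)]; r8 [small(obj1) => ready(node1)]; r9 [blue(node1) => locked(obj1)]. New: closed(node1), ready(node1), locked(obj1).
Round 2: r7 [closed(node1) => swims(obj1)]. New: swims(obj1).
Round 3: r11 [swims(obj1) => bird(obj1)]. New: bird(obj1).
Round 4: r10 [bird(obj1), approved(node1), blue(node1) => mammal(obj1)]. New: mammal(obj1).
Round 5: r1 [mammal(obj1), locked(obj1) => has_feathers(node1)]. New: has_feathers(node1).
has_feathers(node1) first appears in round 5.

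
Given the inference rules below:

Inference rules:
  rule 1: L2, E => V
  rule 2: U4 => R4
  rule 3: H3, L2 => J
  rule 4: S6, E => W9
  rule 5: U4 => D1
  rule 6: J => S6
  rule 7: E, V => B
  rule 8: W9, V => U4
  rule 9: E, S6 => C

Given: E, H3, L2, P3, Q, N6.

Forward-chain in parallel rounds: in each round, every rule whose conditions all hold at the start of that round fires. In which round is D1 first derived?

5

Round 1: rule 1 [L2, E => V]; rule 3 [H3, L2 => J]. Adds V, J.
Round 2: rule 6 [J => S6]; rule 7 [E, V => B]. Adds S6, B.
Round 3: rule 4 [S6, E => W9]; rule 9 [E, S6 => C]. Adds W9, C.
Round 4: rule 8 [W9, V => U4]. Adds U4.
Round 5: rule 2 [U4 => R4]; rule 5 [U4 => D1]. Adds R4, D1.
D1 first appears in round 5.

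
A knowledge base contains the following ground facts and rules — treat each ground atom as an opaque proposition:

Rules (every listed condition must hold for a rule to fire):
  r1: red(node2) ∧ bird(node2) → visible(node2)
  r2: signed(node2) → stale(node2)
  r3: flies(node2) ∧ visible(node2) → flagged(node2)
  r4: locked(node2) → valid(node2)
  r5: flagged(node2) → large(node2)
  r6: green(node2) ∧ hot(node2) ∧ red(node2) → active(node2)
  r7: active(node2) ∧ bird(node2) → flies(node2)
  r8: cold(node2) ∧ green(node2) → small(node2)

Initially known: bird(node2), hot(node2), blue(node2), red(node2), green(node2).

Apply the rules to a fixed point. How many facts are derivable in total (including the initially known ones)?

Round 1: r1 [red(node2) ∧ bird(node2) → visible(node2)]; r6 [green(node2) ∧ hot(node2) ∧ red(node2) → active(node2)]. Adds visible(node2), active(node2).
Round 2: r7 [active(node2) ∧ bird(node2) → flies(node2)]. Adds flies(node2).
Round 3: r3 [flies(node2) ∧ visible(node2) → flagged(node2)]. Adds flagged(node2).
Round 4: r5 [flagged(node2) → large(node2)]. Adds large(node2).
Closure: {active(node2), bird(node2), blue(node2), flagged(node2), flies(node2), green(node2), hot(node2), large(node2), red(node2), visible(node2)} — 10 facts.

10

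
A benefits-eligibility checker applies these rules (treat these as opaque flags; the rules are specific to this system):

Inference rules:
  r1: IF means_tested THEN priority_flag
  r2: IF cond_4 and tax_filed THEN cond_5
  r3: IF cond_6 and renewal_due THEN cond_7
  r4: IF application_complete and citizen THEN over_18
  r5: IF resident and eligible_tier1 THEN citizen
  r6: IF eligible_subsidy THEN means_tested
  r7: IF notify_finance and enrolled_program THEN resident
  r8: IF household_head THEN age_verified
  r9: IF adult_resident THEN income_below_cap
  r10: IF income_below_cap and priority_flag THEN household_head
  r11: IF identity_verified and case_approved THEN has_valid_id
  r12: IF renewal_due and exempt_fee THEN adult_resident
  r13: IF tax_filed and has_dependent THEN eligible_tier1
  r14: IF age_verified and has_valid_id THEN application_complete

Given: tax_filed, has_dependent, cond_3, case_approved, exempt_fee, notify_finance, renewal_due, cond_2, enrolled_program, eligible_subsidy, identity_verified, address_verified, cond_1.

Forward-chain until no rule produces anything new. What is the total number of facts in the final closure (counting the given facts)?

25

Round 1: r6 [IF eligible_subsidy THEN means_tested]; r7 [IF notify_finance and enrolled_program THEN resident]; r11 [IF identity_verified and case_approved THEN has_valid_id]; r12 [IF renewal_due and exempt_fee THEN adult_resident]; r13 [IF tax_filed and has_dependent THEN eligible_tier1]. Adds means_tested, resident, has_valid_id, adult_resident, eligible_tier1.
Round 2: r1 [IF means_tested THEN priority_flag]; r5 [IF resident and eligible_tier1 THEN citizen]; r9 [IF adult_resident THEN income_below_cap]. Adds priority_flag, citizen, income_below_cap.
Round 3: r10 [IF income_below_cap and priority_flag THEN household_head]. Adds household_head.
Round 4: r8 [IF household_head THEN age_verified]. Adds age_verified.
Round 5: r14 [IF age_verified and has_valid_id THEN application_complete]. Adds application_complete.
Round 6: r4 [IF application_complete and citizen THEN over_18]. Adds over_18.
Closure: {address_verified, adult_resident, age_verified, application_complete, case_approved, citizen, cond_1, cond_2, cond_3, eligible_subsidy, eligible_tier1, enrolled_program, exempt_fee, has_dependent, has_valid_id, household_head, identity_verified, income_below_cap, means_tested, notify_finance, over_18, priority_flag, renewal_due, resident, tax_filed} — 25 facts.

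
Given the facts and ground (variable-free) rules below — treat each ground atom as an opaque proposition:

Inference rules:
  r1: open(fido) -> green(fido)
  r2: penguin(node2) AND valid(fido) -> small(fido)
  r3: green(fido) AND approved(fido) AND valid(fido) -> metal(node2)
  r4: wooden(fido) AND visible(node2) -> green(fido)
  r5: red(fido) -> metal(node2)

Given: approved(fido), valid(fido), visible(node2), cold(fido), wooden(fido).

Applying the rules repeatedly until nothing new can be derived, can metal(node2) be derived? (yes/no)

yes

Round 1 fires r4, giving green(fido).
Round 2 fires r3, giving metal(node2).
metal(node2) appears in round 2, so it is derivable.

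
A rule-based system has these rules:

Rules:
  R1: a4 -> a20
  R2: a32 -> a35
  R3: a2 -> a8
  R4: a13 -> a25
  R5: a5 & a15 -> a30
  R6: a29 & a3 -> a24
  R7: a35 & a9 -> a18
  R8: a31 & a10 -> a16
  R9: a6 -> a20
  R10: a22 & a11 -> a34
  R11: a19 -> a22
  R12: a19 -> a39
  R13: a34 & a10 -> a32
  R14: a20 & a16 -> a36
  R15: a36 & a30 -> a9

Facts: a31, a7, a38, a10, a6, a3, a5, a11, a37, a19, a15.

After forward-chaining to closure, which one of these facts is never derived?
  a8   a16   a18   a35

Round 1: R5 [a5 & a15 -> a30]; R8 [a31 & a10 -> a16]; R9 [a6 -> a20]; R11 [a19 -> a22]; R12 [a19 -> a39]. New: a30, a16, a20, a22, a39.
Round 2: R10 [a22 & a11 -> a34]; R14 [a20 & a16 -> a36]. New: a34, a36.
Round 3: R13 [a34 & a10 -> a32]; R15 [a36 & a30 -> a9]. New: a32, a9.
Round 4: R2 [a32 -> a35]. New: a35.
Round 5: R7 [a35 & a9 -> a18]. New: a18.
Derived: a16 (round 1), a35 (round 4), a18 (round 5). a8 never appears in any round.

a8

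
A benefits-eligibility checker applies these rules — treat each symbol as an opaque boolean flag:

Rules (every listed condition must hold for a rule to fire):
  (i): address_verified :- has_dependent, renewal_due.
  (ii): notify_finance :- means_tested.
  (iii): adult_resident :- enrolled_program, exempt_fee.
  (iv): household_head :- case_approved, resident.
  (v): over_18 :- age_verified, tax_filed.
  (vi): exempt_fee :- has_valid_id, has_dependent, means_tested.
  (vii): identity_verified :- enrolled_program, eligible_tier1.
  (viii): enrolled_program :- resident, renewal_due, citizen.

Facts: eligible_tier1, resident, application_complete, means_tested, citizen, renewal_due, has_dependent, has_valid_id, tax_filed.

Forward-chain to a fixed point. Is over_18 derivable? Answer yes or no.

Round 1: (i) [address_verified :- has_dependent, renewal_due.]; (ii) [notify_finance :- means_tested.]; (vi) [exempt_fee :- has_valid_id, has_dependent, means_tested.]; (viii) [enrolled_program :- resident, renewal_due, citizen.]. Adds address_verified, notify_finance, exempt_fee, enrolled_program.
Round 2: (iii) [adult_resident :- enrolled_program, exempt_fee.]; (vii) [identity_verified :- enrolled_program, eligible_tier1.]. Adds adult_resident, identity_verified.
Fixed point reached. over_18 is concluded only by (v); (v) needs age_verified (never derived).

no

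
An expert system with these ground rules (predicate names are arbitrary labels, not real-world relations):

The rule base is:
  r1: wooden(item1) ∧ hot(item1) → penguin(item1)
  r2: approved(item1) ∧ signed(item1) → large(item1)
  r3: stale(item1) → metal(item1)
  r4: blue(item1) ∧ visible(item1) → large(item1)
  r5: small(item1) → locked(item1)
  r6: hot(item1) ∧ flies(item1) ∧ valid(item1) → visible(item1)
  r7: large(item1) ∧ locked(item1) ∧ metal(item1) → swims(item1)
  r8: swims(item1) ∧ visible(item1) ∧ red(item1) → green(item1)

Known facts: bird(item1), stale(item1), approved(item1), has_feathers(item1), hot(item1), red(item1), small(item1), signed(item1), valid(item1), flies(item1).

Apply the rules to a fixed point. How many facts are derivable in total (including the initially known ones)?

Round 1: r2 [approved(item1) ∧ signed(item1) → large(item1)]; r3 [stale(item1) → metal(item1)]; r5 [small(item1) → locked(item1)]; r6 [hot(item1) ∧ flies(item1) ∧ valid(item1) → visible(item1)]. New: large(item1), metal(item1), locked(item1), visible(item1).
Round 2: r7 [large(item1) ∧ locked(item1) ∧ metal(item1) → swims(item1)]. New: swims(item1).
Round 3: r8 [swims(item1) ∧ visible(item1) ∧ red(item1) → green(item1)]. New: green(item1).
Closure: {approved(item1), bird(item1), flies(item1), green(item1), has_feathers(item1), hot(item1), large(item1), locked(item1), metal(item1), red(item1), signed(item1), small(item1), stale(item1), swims(item1), valid(item1), visible(item1)} — 16 facts.

16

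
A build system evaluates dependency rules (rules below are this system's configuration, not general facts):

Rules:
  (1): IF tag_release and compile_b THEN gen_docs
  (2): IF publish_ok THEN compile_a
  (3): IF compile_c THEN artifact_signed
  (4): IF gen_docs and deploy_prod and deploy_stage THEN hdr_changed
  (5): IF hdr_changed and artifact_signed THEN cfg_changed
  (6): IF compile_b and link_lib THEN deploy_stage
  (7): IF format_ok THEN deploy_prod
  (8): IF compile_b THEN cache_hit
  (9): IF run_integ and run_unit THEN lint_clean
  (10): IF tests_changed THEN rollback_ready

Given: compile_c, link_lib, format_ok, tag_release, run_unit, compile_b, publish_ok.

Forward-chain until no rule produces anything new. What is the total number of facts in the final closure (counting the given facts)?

15

Round 1 fires (1), (2), (3), (6), (7), (8), giving gen_docs, compile_a, artifact_signed, deploy_stage, deploy_prod, cache_hit.
Round 2 fires (4), giving hdr_changed.
Round 3 fires (5), giving cfg_changed.
Closure: {artifact_signed, cache_hit, cfg_changed, compile_a, compile_b, compile_c, deploy_prod, deploy_stage, format_ok, gen_docs, hdr_changed, link_lib, publish_ok, run_unit, tag_release} — 15 facts.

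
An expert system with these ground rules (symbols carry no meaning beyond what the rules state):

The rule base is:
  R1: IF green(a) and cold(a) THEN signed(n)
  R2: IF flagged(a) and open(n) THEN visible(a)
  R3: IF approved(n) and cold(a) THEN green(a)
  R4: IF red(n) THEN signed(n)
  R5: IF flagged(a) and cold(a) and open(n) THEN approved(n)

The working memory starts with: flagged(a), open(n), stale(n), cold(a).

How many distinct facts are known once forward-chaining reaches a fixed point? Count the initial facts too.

[1] R2 [IF flagged(a) and open(n) THEN visible(a)]; R5 [IF flagged(a) and cold(a) and open(n) THEN approved(n)]. ⇒ new: visible(a), approved(n).
[2] R3 [IF approved(n) and cold(a) THEN green(a)]. ⇒ new: green(a).
[3] R1 [IF green(a) and cold(a) THEN signed(n)]. ⇒ new: signed(n).
Closure: {approved(n), cold(a), flagged(a), green(a), open(n), signed(n), stale(n), visible(a)} — 8 facts.

8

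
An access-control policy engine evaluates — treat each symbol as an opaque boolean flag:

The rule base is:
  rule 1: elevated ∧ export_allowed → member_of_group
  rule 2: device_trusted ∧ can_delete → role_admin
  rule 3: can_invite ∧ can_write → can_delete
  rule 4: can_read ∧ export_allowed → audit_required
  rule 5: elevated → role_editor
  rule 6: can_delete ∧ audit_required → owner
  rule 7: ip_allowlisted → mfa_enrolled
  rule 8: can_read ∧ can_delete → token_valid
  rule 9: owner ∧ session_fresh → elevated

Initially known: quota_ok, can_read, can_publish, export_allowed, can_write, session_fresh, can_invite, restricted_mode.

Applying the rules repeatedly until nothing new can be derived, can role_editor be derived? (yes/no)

yes

[1] rule 3 [can_invite ∧ can_write → can_delete]; rule 4 [can_read ∧ export_allowed → audit_required]. ⇒ new: can_delete, audit_required.
[2] rule 6 [can_delete ∧ audit_required → owner]; rule 8 [can_read ∧ can_delete → token_valid]. ⇒ new: owner, token_valid.
[3] rule 9 [owner ∧ session_fresh → elevated]. ⇒ new: elevated.
[4] rule 1 [elevated ∧ export_allowed → member_of_group]; rule 5 [elevated → role_editor]. ⇒ new: member_of_group, role_editor.
role_editor appears in round 4, so it is derivable.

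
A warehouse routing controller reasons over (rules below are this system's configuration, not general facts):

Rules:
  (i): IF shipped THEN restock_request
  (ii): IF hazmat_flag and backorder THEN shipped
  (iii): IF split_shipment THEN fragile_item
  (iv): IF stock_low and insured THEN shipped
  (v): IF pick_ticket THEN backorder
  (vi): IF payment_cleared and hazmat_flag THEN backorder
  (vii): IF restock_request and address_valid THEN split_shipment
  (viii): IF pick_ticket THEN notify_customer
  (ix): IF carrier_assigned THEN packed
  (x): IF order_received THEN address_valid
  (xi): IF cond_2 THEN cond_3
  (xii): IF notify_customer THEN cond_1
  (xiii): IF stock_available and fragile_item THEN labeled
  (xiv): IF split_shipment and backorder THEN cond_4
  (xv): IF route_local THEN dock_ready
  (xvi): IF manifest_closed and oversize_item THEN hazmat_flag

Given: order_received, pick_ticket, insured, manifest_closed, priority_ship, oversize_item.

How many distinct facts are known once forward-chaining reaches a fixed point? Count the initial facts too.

Round 1: (v) [IF pick_ticket THEN backorder]; (viii) [IF pick_ticket THEN notify_customer]; (x) [IF order_received THEN address_valid]; (xvi) [IF manifest_closed and oversize_item THEN hazmat_flag]. Adds backorder, notify_customer, address_valid, hazmat_flag.
Round 2: (ii) [IF hazmat_flag and backorder THEN shipped]; (xii) [IF notify_customer THEN cond_1]. Adds shipped, cond_1.
Round 3: (i) [IF shipped THEN restock_request]. Adds restock_request.
Round 4: (vii) [IF restock_request and address_valid THEN split_shipment]. Adds split_shipment.
Round 5: (iii) [IF split_shipment THEN fragile_item]; (xiv) [IF split_shipment and backorder THEN cond_4]. Adds fragile_item, cond_4.
Closure: {address_valid, backorder, cond_1, cond_4, fragile_item, hazmat_flag, insured, manifest_closed, notify_customer, order_received, oversize_item, pick_ticket, priority_ship, restock_request, shipped, split_shipment} — 16 facts.

16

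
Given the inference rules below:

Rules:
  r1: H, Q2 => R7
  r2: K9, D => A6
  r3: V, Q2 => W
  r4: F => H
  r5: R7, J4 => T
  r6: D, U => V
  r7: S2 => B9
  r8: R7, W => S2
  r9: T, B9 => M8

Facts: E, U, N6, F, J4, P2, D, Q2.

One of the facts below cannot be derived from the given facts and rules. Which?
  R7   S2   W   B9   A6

Round 1: r4 [F => H]; r6 [D, U => V]. New: H, V.
Round 2: r1 [H, Q2 => R7]; r3 [V, Q2 => W]. New: R7, W.
Round 3: r5 [R7, J4 => T]; r8 [R7, W => S2]. New: T, S2.
Round 4: r7 [S2 => B9]. New: B9.
Round 5: r9 [T, B9 => M8]. New: M8.
Derived: S2 (round 3), R7 (round 2), B9 (round 4), W (round 2). A6 never appears in any round.

A6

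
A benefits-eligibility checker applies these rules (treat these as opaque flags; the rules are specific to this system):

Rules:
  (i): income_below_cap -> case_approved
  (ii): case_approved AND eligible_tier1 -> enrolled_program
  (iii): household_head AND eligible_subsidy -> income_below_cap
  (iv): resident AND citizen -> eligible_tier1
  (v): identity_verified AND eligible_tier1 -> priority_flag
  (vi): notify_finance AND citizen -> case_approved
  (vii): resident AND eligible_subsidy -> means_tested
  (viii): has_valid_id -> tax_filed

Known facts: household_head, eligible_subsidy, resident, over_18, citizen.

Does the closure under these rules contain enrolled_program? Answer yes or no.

yes

[1] (iii) [household_head AND eligible_subsidy -> income_below_cap]; (iv) [resident AND citizen -> eligible_tier1]; (vii) [resident AND eligible_subsidy -> means_tested]. ⇒ new: income_below_cap, eligible_tier1, means_tested.
[2] (i) [income_below_cap -> case_approved]. ⇒ new: case_approved.
[3] (ii) [case_approved AND eligible_tier1 -> enrolled_program]. ⇒ new: enrolled_program.
enrolled_program appears in round 3, so it is derivable.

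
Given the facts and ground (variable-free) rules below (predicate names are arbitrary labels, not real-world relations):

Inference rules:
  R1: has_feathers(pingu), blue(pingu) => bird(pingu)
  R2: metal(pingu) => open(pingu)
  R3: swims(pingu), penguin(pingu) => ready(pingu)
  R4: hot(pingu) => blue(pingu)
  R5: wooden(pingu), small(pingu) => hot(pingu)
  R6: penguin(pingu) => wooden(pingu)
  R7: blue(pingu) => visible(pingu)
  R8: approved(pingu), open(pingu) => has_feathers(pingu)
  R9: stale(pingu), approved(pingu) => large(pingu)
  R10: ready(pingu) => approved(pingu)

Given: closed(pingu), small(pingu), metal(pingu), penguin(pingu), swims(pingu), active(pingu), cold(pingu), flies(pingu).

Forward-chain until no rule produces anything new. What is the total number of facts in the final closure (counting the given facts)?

17

Round 1: R2 [metal(pingu) => open(pingu)]; R3 [swims(pingu), penguin(pingu) => ready(pingu)]; R6 [penguin(pingu) => wooden(pingu)]. New: open(pingu), ready(pingu), wooden(pingu).
Round 2: R5 [wooden(pingu), small(pingu) => hot(pingu)]; R10 [ready(pingu) => approved(pingu)]. New: hot(pingu), approved(pingu).
Round 3: R4 [hot(pingu) => blue(pingu)]; R8 [approved(pingu), open(pingu) => has_feathers(pingu)]. New: blue(pingu), has_feathers(pingu).
Round 4: R1 [has_feathers(pingu), blue(pingu) => bird(pingu)]; R7 [blue(pingu) => visible(pingu)]. New: bird(pingu), visible(pingu).
Closure: {active(pingu), approved(pingu), bird(pingu), blue(pingu), closed(pingu), cold(pingu), flies(pingu), has_feathers(pingu), hot(pingu), metal(pingu), open(pingu), penguin(pingu), ready(pingu), small(pingu), swims(pingu), visible(pingu), wooden(pingu)} — 17 facts.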